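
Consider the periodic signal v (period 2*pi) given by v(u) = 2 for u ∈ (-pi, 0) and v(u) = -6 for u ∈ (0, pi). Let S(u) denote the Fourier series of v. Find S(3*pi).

-2

u = 3*pi differs from u = pi by 1 full period(s), and the series is 2*pi-periodic.
At u = pi the one-sided limits are v(pi^-) = -6 and v(pi^+) = 2.
By Dirichlet's theorem the series converges to their average, [(-6) + (2)]/2 = -2.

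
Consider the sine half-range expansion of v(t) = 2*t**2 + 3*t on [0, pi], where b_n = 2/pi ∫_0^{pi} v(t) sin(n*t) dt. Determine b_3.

-16/(27*pi) + 2 + 4*pi/3

b_3 = 2/pi ∫_0^{pi} (2*t**2 + 3*t) sin(3*t) dt.
Integrating by parts twice (tabular method), an antiderivative of (2*t**2 + 3*t) sin(3*t) is -2*t**2*cos(3*t)/3 + 4*t*sin(3*t)/9 - t*cos(3*t) + sin(3*t)/3 + 4*cos(3*t)/27; evaluating from 0 to pi: ∫_{0}^{pi} (2*t**2 + 3*t) sin(3*t) dt = (-4/27 + pi + 2*pi**2/3) - (4/27) = -8/27 + pi + 2*pi**2/3.
Hence b_3 = (2/pi)·(-8/27 + pi + 2*pi**2/3) = -16/(27*pi) + 2 + 4*pi/3.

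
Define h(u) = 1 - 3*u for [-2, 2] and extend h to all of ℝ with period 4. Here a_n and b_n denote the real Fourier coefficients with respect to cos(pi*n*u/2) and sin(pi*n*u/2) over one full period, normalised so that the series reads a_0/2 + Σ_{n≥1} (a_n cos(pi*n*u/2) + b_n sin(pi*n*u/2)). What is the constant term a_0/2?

1

a_0 = 1/2 ∫_{-2}^{2} h(u) du = 1/2 · (4) = 2.
So the constant term a_0/2 = 1.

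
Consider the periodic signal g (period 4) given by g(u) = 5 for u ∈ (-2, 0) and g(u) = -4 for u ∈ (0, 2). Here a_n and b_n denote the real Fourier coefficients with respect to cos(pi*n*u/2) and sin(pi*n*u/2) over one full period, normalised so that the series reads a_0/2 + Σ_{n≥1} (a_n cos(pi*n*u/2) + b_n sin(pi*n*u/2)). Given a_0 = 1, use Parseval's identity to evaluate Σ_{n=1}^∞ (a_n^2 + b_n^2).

81/2

Parseval: a_0^2/2 + Σ_{n≥1} (a_n^2+b_n^2) = 1/2 ∫_{-2}^{2} g(u)^2 du = 41.
Subtract a_0^2/2 = 1/2: Σ (a_n^2+b_n^2) = 81/2.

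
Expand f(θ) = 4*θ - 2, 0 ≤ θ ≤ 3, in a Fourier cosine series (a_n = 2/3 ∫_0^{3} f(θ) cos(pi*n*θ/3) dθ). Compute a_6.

0

a_6 = 2/3 ∫_0^{3} (4*θ - 2) cos(2*pi*θ) dθ.
Integrating by parts (boundary term plus one more integral), an antiderivative of (4*θ - 2) cos(2*pi*θ) is 2*θ*sin(2*pi*θ)/pi - sin(2*pi*θ)/pi + cos(2*pi*θ)/pi**2; evaluating from 0 to 3: ∫_{0}^{3} (4*θ - 2) cos(2*pi*θ) dθ = (pi**(-2)) - (pi**(-2)) = 0.
Hence a_6 = (2/3)·(0) = 0.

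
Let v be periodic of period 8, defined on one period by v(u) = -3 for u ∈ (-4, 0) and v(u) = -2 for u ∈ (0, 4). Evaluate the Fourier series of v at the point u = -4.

u = -4 differs from u = 4 by -1 full period(s), and the series is 8-periodic.
At u = 4 the one-sided limits are v(4^-) = -2 and v(4^+) = -3.
By Dirichlet's theorem the series converges to their average, [(-2) + (-3)]/2 = -5/2.

-5/2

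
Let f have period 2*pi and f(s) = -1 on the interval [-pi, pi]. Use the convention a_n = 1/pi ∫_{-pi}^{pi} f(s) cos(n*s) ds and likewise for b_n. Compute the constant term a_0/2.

a_0 = 1/pi ∫_{-pi}^{pi} f(s) ds = 1/pi · (-2*pi) = -2.
So the constant term a_0/2 = -1.

-1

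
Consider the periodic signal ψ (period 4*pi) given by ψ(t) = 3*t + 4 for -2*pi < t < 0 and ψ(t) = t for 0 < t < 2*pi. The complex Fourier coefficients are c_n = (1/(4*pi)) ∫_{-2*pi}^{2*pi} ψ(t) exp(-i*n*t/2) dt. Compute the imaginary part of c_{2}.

Since ψ is real-valued, Im(c_{2}) = -(1/(4*pi)) ∫_{-2*pi}^{2*pi} ψ(t) sin(t) dt = -b_{2}/2.
Split the integral at the breakpoints.
Integrating by parts (boundary term plus one more integral), an antiderivative of (3*t + 4) sin(t) is -3*t*cos(t) + 3*sin(t) - 4*cos(t); evaluating from -2*pi to 0: ∫_{-2*pi}^{0} (3*t + 4) sin(t) dt = (-4) - (-4 + 6*pi) = -6*pi.
Integrating by parts (boundary term plus one more integral), an antiderivative of (t) sin(t) is -t*cos(t) + sin(t); evaluating from 0 to 2*pi: ∫_{0}^{2*pi} (t) sin(t) dt = (-2*pi) - (0) = -2*pi.
So ∫_{-2*pi}^{2*pi} ψ(t) sin(t) dt = -8*pi.
Hence Im(c_{2}) = (-1/(4*pi))·(-8*pi) = 2.

2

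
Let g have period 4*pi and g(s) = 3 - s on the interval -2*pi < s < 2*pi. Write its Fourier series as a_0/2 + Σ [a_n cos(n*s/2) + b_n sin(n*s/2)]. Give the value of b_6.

2/3

b_6 = (1/(2*pi)) ∫_{-2*pi}^{2*pi} g(s) sin(3*s) ds.
Integrating by parts (boundary term plus one more integral), an antiderivative of (3 - s) sin(3*s) is s*cos(3*s)/3 - sin(3*s)/9 - cos(3*s); evaluating from -2*pi to 2*pi: ∫_{-2*pi}^{2*pi} (3 - s) sin(3*s) ds = (-1 + 2*pi/3) - (-2*pi/3 - 1) = 4*pi/3.
Hence b_6 = (1/(2*pi))·(4*pi/3) = 2/3.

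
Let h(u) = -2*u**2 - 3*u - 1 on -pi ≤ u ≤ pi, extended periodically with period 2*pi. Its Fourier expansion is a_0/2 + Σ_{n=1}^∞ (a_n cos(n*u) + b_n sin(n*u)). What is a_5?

a_5 = 1/pi ∫_{-pi}^{pi} h(u) cos(5*u) du.
Integrating by parts twice (tabular method), an antiderivative of (-2*u**2 - 3*u - 1) cos(5*u) is -2*u**2*sin(5*u)/5 - 3*u*sin(5*u)/5 - 4*u*cos(5*u)/25 - 21*sin(5*u)/125 - 3*cos(5*u)/25; evaluating from -pi to pi: ∫_{-pi}^{pi} (-2*u**2 - 3*u - 1) cos(5*u) du = (3/25 + 4*pi/25) - (3/25 - 4*pi/25) = 8*pi/25.
Hence a_5 = (1/pi)·(8*pi/25) = 8/25.

8/25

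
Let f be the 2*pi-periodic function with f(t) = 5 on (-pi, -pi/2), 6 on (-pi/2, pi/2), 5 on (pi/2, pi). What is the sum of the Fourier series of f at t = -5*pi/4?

5

t = -5*pi/4 differs from t = 3*pi/4 by -1 full period(s), and the series is 2*pi-periodic.
f is continuous at t = 3*pi/4 with value 5, so the series converges to 5 there.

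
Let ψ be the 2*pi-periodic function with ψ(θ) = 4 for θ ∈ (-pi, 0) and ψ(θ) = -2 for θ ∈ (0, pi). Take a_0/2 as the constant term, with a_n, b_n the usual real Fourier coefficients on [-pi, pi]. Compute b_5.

-12/(5*pi)

b_5 = 1/pi ∫_{-pi}^{pi} ψ(θ) sin(5*θ) dθ.
Split the integral at the breakpoints.
Directly, an antiderivative of (4) sin(5*θ) is -4*cos(5*θ)/5; evaluating from -pi to 0: ∫_{-pi}^{0} (4) sin(5*θ) dθ = (-4/5) - (4/5) = -8/5.
Directly, an antiderivative of (-2) sin(5*θ) is 2*cos(5*θ)/5; evaluating from 0 to pi: ∫_{0}^{pi} (-2) sin(5*θ) dθ = (-2/5) - (2/5) = -4/5.
Summing the pieces and multiplying by (1/pi) gives b_5 = -12/(5*pi).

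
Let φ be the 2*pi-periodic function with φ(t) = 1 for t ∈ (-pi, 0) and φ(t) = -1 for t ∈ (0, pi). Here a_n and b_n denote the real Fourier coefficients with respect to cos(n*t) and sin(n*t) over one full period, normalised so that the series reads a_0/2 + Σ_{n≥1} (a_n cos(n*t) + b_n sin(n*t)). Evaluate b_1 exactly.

b_1 = 1/pi ∫_{-pi}^{pi} φ(t) sin(t) dt.
φ is odd and sin(t) is odd, so the integrand is even and b_1 = 2/pi ∫_0^{pi} φ(t) sin(t) dt.
Directly, an antiderivative of (-1) sin(t) is cos(t); evaluating from 0 to pi: ∫_{0}^{pi} (-1) sin(t) dt = (-1) - (1) = -2.
Hence b_1 = (2/pi)·(-2) = -4/pi.

-4/pi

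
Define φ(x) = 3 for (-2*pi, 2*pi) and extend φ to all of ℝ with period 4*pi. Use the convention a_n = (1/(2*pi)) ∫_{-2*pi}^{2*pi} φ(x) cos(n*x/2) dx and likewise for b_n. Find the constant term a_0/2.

a_0 = (1/(2*pi)) ∫_{-2*pi}^{2*pi} φ(x) dx = (1/(2*pi)) · (12*pi) = 6.
So the constant term a_0/2 = 3.

3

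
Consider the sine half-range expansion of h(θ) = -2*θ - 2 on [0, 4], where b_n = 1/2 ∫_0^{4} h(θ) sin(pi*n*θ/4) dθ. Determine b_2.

8/pi

b_2 = 1/2 ∫_0^{4} (-2*θ - 2) sin(pi*θ/2) dθ.
Integrating by parts (boundary term plus one more integral), an antiderivative of (-2*θ - 2) sin(pi*θ/2) is 4*θ*cos(pi*θ/2)/pi - 8*sin(pi*θ/2)/pi**2 + 4*cos(pi*θ/2)/pi; evaluating from 0 to 4: ∫_{0}^{4} (-2*θ - 2) sin(pi*θ/2) dθ = (20/pi) - (4/pi) = 16/pi.
Hence b_2 = (1/2)·(16/pi) = 8/pi.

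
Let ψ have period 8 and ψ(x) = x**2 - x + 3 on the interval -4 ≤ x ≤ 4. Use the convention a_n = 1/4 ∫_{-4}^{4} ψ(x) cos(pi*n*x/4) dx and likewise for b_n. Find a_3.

a_3 = 1/4 ∫_{-4}^{4} ψ(x) cos(3*pi*x/4) dx.
Integrating by parts twice (tabular method), an antiderivative of (x**2 - x + 3) cos(3*pi*x/4) is 4*x**2*sin(3*pi*x/4)/(3*pi) - 4*x*sin(3*pi*x/4)/(3*pi) + 32*x*cos(3*pi*x/4)/(9*pi**2) - 128*sin(3*pi*x/4)/(27*pi**3) + 4*sin(3*pi*x/4)/pi - 16*cos(3*pi*x/4)/(9*pi**2); evaluating from -4 to 4: ∫_{-4}^{4} (x**2 - x + 3) cos(3*pi*x/4) dx = (-112/(9*pi**2)) - (16/pi**2) = -256/(9*pi**2).
Hence a_3 = (1/4)·(-256/(9*pi**2)) = -64/(9*pi**2).

-64/(9*pi**2)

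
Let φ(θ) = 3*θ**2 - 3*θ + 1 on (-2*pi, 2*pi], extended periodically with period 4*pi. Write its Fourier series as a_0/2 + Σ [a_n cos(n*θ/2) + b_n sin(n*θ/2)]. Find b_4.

b_4 = (1/(2*pi)) ∫_{-2*pi}^{2*pi} φ(θ) sin(2*θ) dθ.
Integrating by parts twice (tabular method), an antiderivative of (3*θ**2 - 3*θ + 1) sin(2*θ) is -3*θ**2*cos(2*θ)/2 + 3*θ*sin(2*θ)/2 + 3*θ*cos(2*θ)/2 - 3*sin(2*θ)/4 + cos(2*θ)/4; evaluating from -2*pi to 2*pi: ∫_{-2*pi}^{2*pi} (3*θ**2 - 3*θ + 1) sin(2*θ) dθ = (-6*pi**2 + 1/4 + 3*pi) - (-6*pi**2 - 3*pi + 1/4) = 6*pi.
Hence b_4 = (1/(2*pi))·(6*pi) = 3.

3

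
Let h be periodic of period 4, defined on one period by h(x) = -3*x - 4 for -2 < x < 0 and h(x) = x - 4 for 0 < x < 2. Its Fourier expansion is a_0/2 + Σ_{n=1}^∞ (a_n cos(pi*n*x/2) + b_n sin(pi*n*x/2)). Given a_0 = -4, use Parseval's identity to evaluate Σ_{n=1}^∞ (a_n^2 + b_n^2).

Parseval: a_0^2/2 + Σ_{n≥1} (a_n^2+b_n^2) = 1/2 ∫_{-2}^{2} h(x)^2 dx = 40/3.
Subtract a_0^2/2 = 8: Σ (a_n^2+b_n^2) = 16/3.

16/3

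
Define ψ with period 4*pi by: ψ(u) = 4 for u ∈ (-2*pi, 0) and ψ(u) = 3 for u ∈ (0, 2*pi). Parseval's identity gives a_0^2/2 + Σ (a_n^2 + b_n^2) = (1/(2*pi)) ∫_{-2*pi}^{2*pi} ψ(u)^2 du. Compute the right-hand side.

(1/(2*pi)) ∫_{-2*pi}^{2*pi} ψ(u)^2 du = (1/(2*pi)) · (50*pi) = 25.

25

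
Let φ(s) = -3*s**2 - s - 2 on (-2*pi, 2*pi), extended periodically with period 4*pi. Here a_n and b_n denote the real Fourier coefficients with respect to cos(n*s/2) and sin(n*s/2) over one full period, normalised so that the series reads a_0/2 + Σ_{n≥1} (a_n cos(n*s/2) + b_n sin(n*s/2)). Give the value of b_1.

-4

b_1 = (1/(2*pi)) ∫_{-2*pi}^{2*pi} φ(s) sin(s/2) ds.
Integrating by parts twice (tabular method), an antiderivative of (-3*s**2 - s - 2) sin(s/2) is 6*s**2*cos(s/2) - 24*s*sin(s/2) + 2*s*cos(s/2) - 4*sin(s/2) - 44*cos(s/2); evaluating from -2*pi to 2*pi: ∫_{-2*pi}^{2*pi} (-3*s**2 - s - 2) sin(s/2) ds = (-24*pi**2 - 4*pi + 44) - (-24*pi**2 + 4*pi + 44) = -8*pi.
Hence b_1 = (1/(2*pi))·(-8*pi) = -4.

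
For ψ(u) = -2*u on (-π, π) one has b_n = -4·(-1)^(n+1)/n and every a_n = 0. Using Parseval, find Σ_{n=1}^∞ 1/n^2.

pi**2/6

Parseval: Σ b_n^2 = (1/π) ∫_{-π}^{π} ψ(u)^2 du = 8*pi**2/3.
Σ b_n^2 = Σ 16/n^2, so Σ 1/n^2 = (8*pi**2/3)/16 = pi**2/6.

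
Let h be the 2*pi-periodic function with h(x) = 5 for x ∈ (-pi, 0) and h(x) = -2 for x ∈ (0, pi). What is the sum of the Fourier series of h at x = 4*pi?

x = 4*pi differs from x = 0 by 2 full period(s), and the series is 2*pi-periodic.
At x = 0 the one-sided limits are h(0^-) = 5 and h(0^+) = -2.
By Dirichlet's theorem the series converges to their average, [(5) + (-2)]/2 = 3/2.

3/2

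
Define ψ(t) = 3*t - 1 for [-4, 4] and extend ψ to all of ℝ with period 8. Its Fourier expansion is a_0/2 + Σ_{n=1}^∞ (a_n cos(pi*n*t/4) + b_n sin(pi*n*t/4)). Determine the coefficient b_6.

-4/pi

b_6 = 1/4 ∫_{-4}^{4} ψ(t) sin(3*pi*t/2) dt.
Integrating by parts (boundary term plus one more integral), an antiderivative of (3*t - 1) sin(3*pi*t/2) is -2*t*cos(3*pi*t/2)/pi + 4*sin(3*pi*t/2)/(3*pi**2) + 2*cos(3*pi*t/2)/(3*pi); evaluating from -4 to 4: ∫_{-4}^{4} (3*t - 1) sin(3*pi*t/2) dt = (-22/(3*pi)) - (26/(3*pi)) = -16/pi.
Hence b_6 = (1/4)·(-16/pi) = -4/pi.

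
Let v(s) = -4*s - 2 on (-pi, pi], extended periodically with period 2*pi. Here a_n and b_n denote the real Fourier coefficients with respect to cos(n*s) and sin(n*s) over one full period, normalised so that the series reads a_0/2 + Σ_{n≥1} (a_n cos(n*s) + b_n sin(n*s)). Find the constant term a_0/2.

a_0 = 1/pi ∫_{-pi}^{pi} v(s) ds = 1/pi · (-4*pi) = -4.
So the constant term a_0/2 = -2.

-2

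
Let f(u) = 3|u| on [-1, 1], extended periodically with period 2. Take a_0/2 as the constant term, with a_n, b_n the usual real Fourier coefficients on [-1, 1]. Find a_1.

-12/pi**2

a_1 = ∫_{-1}^{1} f(u) cos(pi*u) du.
f is even and cos(pi*u) is even, so the integrand is even and a_1 = 2 ∫_0^{1} f(u) cos(pi*u) du.
Integrating by parts (boundary term plus one more integral), an antiderivative of (3*u) cos(pi*u) is 3*u*sin(pi*u)/pi + 3*cos(pi*u)/pi**2; evaluating from 0 to 1: ∫_{0}^{1} (3*u) cos(pi*u) du = (-3/pi**2) - (3/pi**2) = -6/pi**2.
Hence a_1 = 2·(-6/pi**2) = -12/pi**2.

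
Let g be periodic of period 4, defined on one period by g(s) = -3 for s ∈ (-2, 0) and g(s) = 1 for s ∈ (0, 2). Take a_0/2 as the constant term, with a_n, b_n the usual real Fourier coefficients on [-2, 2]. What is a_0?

a_0 = 1/2 ∫_{-2}^{2} g(s) ds = 1/2 · (-4) = -2.

-2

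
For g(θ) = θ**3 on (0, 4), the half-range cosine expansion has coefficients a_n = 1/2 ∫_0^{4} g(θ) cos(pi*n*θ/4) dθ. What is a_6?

32/(3*pi**2)

a_6 = 1/2 ∫_0^{4} (θ**3) cos(3*pi*θ/2) dθ.
Integrating by parts three times (tabular method), an antiderivative of (θ**3) cos(3*pi*θ/2) is 2*θ**3*sin(3*pi*θ/2)/(3*pi) + 4*θ**2*cos(3*pi*θ/2)/(3*pi**2) - 16*θ*sin(3*pi*θ/2)/(9*pi**3) - 32*cos(3*pi*θ/2)/(27*pi**4); evaluating from 0 to 4: ∫_{0}^{4} (θ**3) cos(3*pi*θ/2) dθ = (32*(-1 + 18*pi**2)/(27*pi**4)) - (-32/(27*pi**4)) = 64/(3*pi**2).
Hence a_6 = (1/2)·(64/(3*pi**2)) = 32/(3*pi**2).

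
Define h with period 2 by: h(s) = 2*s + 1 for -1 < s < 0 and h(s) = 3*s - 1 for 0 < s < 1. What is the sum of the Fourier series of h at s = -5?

1/2

s = -5 differs from s = -1 by -2 full period(s), and the series is 2-periodic.
At s = -1 the one-sided limits are h(-1^-) = 2 and h(-1^+) = -1.
By Dirichlet's theorem the series converges to their average, [(2) + (-1)]/2 = 1/2.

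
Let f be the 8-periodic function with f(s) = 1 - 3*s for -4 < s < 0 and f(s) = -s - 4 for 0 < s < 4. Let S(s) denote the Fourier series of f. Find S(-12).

s = -12 differs from s = 4 by -2 full period(s), and the series is 8-periodic.
At s = 4 the one-sided limits are f(4^-) = -8 and f(4^+) = 13.
By Dirichlet's theorem the series converges to their average, [(-8) + (13)]/2 = 5/2.

5/2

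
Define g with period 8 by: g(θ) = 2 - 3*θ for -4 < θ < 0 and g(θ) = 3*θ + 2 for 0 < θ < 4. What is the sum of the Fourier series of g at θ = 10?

θ = 10 differs from θ = 2 by 1 full period(s), and the series is 8-periodic.
g is continuous at θ = 2 with value 8, so the series converges to 8 there.

8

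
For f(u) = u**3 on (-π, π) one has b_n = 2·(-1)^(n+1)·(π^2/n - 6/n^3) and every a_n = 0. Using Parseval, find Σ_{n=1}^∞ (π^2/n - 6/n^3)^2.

pi**6/14

Parseval: Σ b_n^2 = (1/π) ∫_{-π}^{π} f(u)^2 du = 2*pi**6/7.
b_n^2 = 4·(π^2/n - 6/n^3)^2, so the sum equals (2*pi**6/7)/4 = pi**6/14.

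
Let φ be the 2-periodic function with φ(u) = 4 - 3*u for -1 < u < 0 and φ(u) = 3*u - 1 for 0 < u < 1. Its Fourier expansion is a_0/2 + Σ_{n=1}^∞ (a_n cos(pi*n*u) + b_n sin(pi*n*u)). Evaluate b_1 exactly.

-10/pi

b_1 = ∫_{-1}^{1} φ(u) sin(pi*u) du.
Split the integral at the breakpoints.
Integrating by parts (boundary term plus one more integral), an antiderivative of (4 - 3*u) sin(pi*u) is 3*u*cos(pi*u)/pi - 3*sin(pi*u)/pi**2 - 4*cos(pi*u)/pi; evaluating from -1 to 0: ∫_{-1}^{0} (4 - 3*u) sin(pi*u) du = (-4/pi) - (7/pi) = -11/pi.
Integrating by parts (boundary term plus one more integral), an antiderivative of (3*u - 1) sin(pi*u) is -3*u*cos(pi*u)/pi + 3*sin(pi*u)/pi**2 + cos(pi*u)/pi; evaluating from 0 to 1: ∫_{0}^{1} (3*u - 1) sin(pi*u) du = (2/pi) - (1/pi) = 1/pi.
Summing the pieces gives b_1 = -10/pi.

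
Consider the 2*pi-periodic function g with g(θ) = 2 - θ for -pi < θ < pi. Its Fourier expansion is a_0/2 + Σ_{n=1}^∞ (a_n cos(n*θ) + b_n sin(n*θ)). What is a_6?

0

a_6 = 1/pi ∫_{-pi}^{pi} g(θ) cos(6*θ) dθ.
Integrating by parts (boundary term plus one more integral), an antiderivative of (2 - θ) cos(6*θ) is -θ*sin(6*θ)/6 + sin(6*θ)/3 - cos(6*θ)/36; evaluating from -pi to pi: ∫_{-pi}^{pi} (2 - θ) cos(6*θ) dθ = (-1/36) - (-1/36) = 0.
Hence a_6 = (1/pi)·(0) = 0.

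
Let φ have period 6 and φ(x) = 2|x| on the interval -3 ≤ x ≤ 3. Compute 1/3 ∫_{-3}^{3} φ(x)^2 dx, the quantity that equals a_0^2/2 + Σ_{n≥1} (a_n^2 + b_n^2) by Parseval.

24

1/3 ∫_{-3}^{3} φ(x)^2 dx = 1/3 · (72) = 24.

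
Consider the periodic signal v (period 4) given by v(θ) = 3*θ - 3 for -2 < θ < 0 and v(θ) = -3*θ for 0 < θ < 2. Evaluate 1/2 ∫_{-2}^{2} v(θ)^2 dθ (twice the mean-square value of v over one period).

51

1/2 ∫_{-2}^{2} v(θ)^2 dθ = 1/2 · (102) = 51.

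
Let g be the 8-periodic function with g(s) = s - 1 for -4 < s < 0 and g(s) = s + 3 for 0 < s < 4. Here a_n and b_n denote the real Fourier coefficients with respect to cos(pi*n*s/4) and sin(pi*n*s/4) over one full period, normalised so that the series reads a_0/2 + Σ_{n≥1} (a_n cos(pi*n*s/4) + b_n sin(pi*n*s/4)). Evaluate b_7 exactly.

16/(7*pi)

b_7 = 1/4 ∫_{-4}^{4} g(s) sin(7*pi*s/4) ds.
Split the integral at the breakpoints.
Integrating by parts (boundary term plus one more integral), an antiderivative of (s - 1) sin(7*pi*s/4) is -4*s*cos(7*pi*s/4)/(7*pi) + 16*sin(7*pi*s/4)/(49*pi**2) + 4*cos(7*pi*s/4)/(7*pi); evaluating from -4 to 0: ∫_{-4}^{0} (s - 1) sin(7*pi*s/4) ds = (4/(7*pi)) - (-20/(7*pi)) = 24/(7*pi).
Integrating by parts (boundary term plus one more integral), an antiderivative of (s + 3) sin(7*pi*s/4) is -4*s*cos(7*pi*s/4)/(7*pi) + 16*sin(7*pi*s/4)/(49*pi**2) - 12*cos(7*pi*s/4)/(7*pi); evaluating from 0 to 4: ∫_{0}^{4} (s + 3) sin(7*pi*s/4) ds = (4/pi) - (-12/(7*pi)) = 40/(7*pi).
Summing the pieces and multiplying by (1/4) gives b_7 = 16/(7*pi).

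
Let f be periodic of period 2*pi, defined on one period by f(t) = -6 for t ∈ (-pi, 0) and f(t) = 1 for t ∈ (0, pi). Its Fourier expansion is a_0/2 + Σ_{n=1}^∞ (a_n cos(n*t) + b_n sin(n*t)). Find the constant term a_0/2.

-5/2

a_0 = 1/pi ∫_{-pi}^{pi} f(t) dt = 1/pi · (-5*pi) = -5.
So the constant term a_0/2 = -5/2.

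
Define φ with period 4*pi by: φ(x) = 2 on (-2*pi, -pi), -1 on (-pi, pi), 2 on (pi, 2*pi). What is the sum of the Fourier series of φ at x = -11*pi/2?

2

x = -11*pi/2 differs from x = -3*pi/2 by -1 full period(s), and the series is 4*pi-periodic.
φ is continuous at x = -3*pi/2 with value 2, so the series converges to 2 there.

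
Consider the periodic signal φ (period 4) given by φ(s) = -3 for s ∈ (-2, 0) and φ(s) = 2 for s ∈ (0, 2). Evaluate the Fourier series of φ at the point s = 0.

-1/2

At s = 0 the one-sided limits are φ(0^-) = -3 and φ(0^+) = 2.
By Dirichlet's theorem the series converges to their average, [(-3) + (2)]/2 = -1/2.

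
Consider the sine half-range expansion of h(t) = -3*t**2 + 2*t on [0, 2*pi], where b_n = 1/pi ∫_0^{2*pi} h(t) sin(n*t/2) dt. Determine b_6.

-4/3 + 4*pi

b_6 = 1/pi ∫_0^{2*pi} (-3*t**2 + 2*t) sin(3*t) dt.
Integrating by parts twice (tabular method), an antiderivative of (-3*t**2 + 2*t) sin(3*t) is t**2*cos(3*t) - 2*t*sin(3*t)/3 - 2*t*cos(3*t)/3 + 2*sin(3*t)/9 - 2*cos(3*t)/9; evaluating from 0 to 2*pi: ∫_{0}^{2*pi} (-3*t**2 + 2*t) sin(3*t) dt = (-4*pi/3 - 2/9 + 4*pi**2) - (-2/9) = 4*pi*(-1 + 3*pi)/3.
Hence b_6 = (1/pi)·(4*pi*(-1 + 3*pi)/3) = -4/3 + 4*pi.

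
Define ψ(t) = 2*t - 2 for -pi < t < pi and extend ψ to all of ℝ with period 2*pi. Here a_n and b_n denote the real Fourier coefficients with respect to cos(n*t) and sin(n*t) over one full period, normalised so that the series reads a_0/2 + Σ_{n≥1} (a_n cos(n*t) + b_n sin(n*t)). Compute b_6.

b_6 = 1/pi ∫_{-pi}^{pi} ψ(t) sin(6*t) dt.
Integrating by parts (boundary term plus one more integral), an antiderivative of (2*t - 2) sin(6*t) is -t*cos(6*t)/3 + sin(6*t)/18 + cos(6*t)/3; evaluating from -pi to pi: ∫_{-pi}^{pi} (2*t - 2) sin(6*t) dt = (1/3 - pi/3) - (1/3 + pi/3) = -2*pi/3.
Hence b_6 = (1/pi)·(-2*pi/3) = -2/3.

-2/3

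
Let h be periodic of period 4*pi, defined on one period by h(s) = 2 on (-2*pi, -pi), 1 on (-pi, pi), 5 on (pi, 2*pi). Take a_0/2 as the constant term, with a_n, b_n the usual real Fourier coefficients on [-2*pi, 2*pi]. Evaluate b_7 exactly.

b_7 = (1/(2*pi)) ∫_{-2*pi}^{2*pi} h(s) sin(7*s/2) ds.
Split the integral at the breakpoints.
Directly, an antiderivative of (2) sin(7*s/2) is -4*cos(7*s/2)/7; evaluating from -2*pi to -pi: ∫_{-2*pi}^{-pi} (2) sin(7*s/2) ds = (0) - (4/7) = -4/7.
Directly, an antiderivative of (1) sin(7*s/2) is -2*cos(7*s/2)/7; evaluating from -pi to pi: ∫_{-pi}^{pi} (1) sin(7*s/2) ds = (0) - (0) = 0.
Directly, an antiderivative of (5) sin(7*s/2) is -10*cos(7*s/2)/7; evaluating from pi to 2*pi: ∫_{pi}^{2*pi} (5) sin(7*s/2) ds = (10/7) - (0) = 10/7.
Summing the pieces and multiplying by (1/(2*pi)) gives b_7 = 3/(7*pi).

3/(7*pi)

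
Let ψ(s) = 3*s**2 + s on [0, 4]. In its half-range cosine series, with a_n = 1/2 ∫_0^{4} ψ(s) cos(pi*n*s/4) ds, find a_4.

12/pi**2

a_4 = 1/2 ∫_0^{4} (3*s**2 + s) cos(pi*s) ds.
Integrating by parts twice (tabular method), an antiderivative of (3*s**2 + s) cos(pi*s) is 3*s**2*sin(pi*s)/pi + s*sin(pi*s)/pi + 6*s*cos(pi*s)/pi**2 - 6*sin(pi*s)/pi**3 + cos(pi*s)/pi**2; evaluating from 0 to 4: ∫_{0}^{4} (3*s**2 + s) cos(pi*s) ds = (25/pi**2) - (pi**(-2)) = 24/pi**2.
Hence a_4 = (1/2)·(24/pi**2) = 12/pi**2.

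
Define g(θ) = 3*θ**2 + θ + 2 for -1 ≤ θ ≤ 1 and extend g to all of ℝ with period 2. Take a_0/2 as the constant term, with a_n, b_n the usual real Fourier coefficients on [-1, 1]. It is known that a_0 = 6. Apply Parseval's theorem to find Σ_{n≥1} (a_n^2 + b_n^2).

Parseval: a_0^2/2 + Σ_{n≥1} (a_n^2+b_n^2) = ∫_{-1}^{1} g(θ)^2 dθ = 304/15.
Subtract a_0^2/2 = 18: Σ (a_n^2+b_n^2) = 34/15.

34/15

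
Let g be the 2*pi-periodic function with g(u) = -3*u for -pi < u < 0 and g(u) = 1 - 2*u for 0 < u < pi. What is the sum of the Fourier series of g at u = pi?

1/2 + pi/2

At u = pi the one-sided limits are g(pi^-) = 1 - 2*pi and g(pi^+) = 3*pi.
By Dirichlet's theorem the series converges to their average, [(1 - 2*pi) + (3*pi)]/2 = 1/2 + pi/2.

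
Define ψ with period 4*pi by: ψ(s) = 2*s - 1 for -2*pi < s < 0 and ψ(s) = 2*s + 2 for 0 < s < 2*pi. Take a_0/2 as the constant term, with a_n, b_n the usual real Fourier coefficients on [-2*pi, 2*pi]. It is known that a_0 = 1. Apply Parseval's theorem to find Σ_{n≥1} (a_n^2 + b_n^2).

Parseval: a_0^2/2 + Σ_{n≥1} (a_n^2+b_n^2) = (1/(2*pi)) ∫_{-2*pi}^{2*pi} ψ(s)^2 ds = 5 + 12*pi + 32*pi**2/3.
Subtract a_0^2/2 = 1/2: Σ (a_n^2+b_n^2) = 9/2 + 12*pi + 32*pi**2/3.

9/2 + 12*pi + 32*pi**2/3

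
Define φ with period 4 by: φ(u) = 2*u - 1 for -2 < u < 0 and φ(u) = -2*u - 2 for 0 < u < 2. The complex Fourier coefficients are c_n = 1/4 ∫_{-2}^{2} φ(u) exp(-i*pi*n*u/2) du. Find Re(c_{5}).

8/(25*pi**2)

Since φ is real-valued, Re(c_{5}) = 1/4 ∫_{-2}^{2} φ(u) cos(5*pi*u/2) du = a_{5}/2.
Split the integral at the breakpoints.
Integrating by parts (boundary term plus one more integral), an antiderivative of (2*u - 1) cos(5*pi*u/2) is 4*u*sin(5*pi*u/2)/(5*pi) - 2*sin(5*pi*u/2)/(5*pi) + 8*cos(5*pi*u/2)/(25*pi**2); evaluating from -2 to 0: ∫_{-2}^{0} (2*u - 1) cos(5*pi*u/2) du = (8/(25*pi**2)) - (-8/(25*pi**2)) = 16/(25*pi**2).
Integrating by parts (boundary term plus one more integral), an antiderivative of (-2*u - 2) cos(5*pi*u/2) is -4*u*sin(5*pi*u/2)/(5*pi) - 4*sin(5*pi*u/2)/(5*pi) - 8*cos(5*pi*u/2)/(25*pi**2); evaluating from 0 to 2: ∫_{0}^{2} (-2*u - 2) cos(5*pi*u/2) du = (8/(25*pi**2)) - (-8/(25*pi**2)) = 16/(25*pi**2).
So ∫_{-2}^{2} φ(u) cos(5*pi*u/2) du = 32/(25*pi**2).
Hence Re(c_{5}) = (1/4)·(32/(25*pi**2)) = 8/(25*pi**2).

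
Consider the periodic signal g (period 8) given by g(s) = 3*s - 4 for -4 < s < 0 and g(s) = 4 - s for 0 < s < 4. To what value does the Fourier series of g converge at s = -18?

-10

s = -18 differs from s = -2 by -2 full period(s), and the series is 8-periodic.
g is continuous at s = -2 with value -10, so the series converges to -10 there.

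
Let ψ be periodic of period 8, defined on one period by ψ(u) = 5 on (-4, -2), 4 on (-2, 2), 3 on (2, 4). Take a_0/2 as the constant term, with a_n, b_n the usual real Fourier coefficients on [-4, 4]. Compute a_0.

8

a_0 = 1/4 ∫_{-4}^{4} ψ(u) du = 1/4 · (32) = 8.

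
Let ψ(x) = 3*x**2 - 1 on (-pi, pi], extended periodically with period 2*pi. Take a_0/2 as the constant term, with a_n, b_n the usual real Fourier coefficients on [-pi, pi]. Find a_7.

-12/49

a_7 = 1/pi ∫_{-pi}^{pi} ψ(x) cos(7*x) dx.
ψ is even and cos(7*x) is even, so the integrand is even and a_7 = 2/pi ∫_0^{pi} ψ(x) cos(7*x) dx.
Integrating by parts twice (tabular method), an antiderivative of (3*x**2 - 1) cos(7*x) is 3*x**2*sin(7*x)/7 + 6*x*cos(7*x)/49 - 55*sin(7*x)/343; evaluating from 0 to pi: ∫_{0}^{pi} (3*x**2 - 1) cos(7*x) dx = (-6*pi/49) - (0) = -6*pi/49.
Hence a_7 = (2/pi)·(-6*pi/49) = -12/49.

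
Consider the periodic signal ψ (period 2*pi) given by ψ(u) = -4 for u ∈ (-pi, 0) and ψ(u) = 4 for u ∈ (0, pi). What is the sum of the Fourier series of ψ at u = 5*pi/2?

u = 5*pi/2 differs from u = pi/2 by 1 full period(s), and the series is 2*pi-periodic.
ψ is continuous at u = pi/2 with value 4, so the series converges to 4 there.

4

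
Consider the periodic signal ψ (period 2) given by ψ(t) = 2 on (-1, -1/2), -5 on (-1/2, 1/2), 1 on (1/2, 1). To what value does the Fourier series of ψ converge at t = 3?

3/2

t = 3 differs from t = -1 by 2 full period(s), and the series is 2-periodic.
At t = -1 the one-sided limits are ψ(-1^-) = 1 and ψ(-1^+) = 2.
By Dirichlet's theorem the series converges to their average, [(1) + (2)]/2 = 3/2.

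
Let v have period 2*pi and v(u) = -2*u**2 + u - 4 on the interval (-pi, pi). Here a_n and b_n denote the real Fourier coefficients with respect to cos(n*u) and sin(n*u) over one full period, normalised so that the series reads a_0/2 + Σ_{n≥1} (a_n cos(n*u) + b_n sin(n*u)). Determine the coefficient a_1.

a_1 = 1/pi ∫_{-pi}^{pi} v(u) cos(u) du.
Integrating by parts twice (tabular method), an antiderivative of (-2*u**2 + u - 4) cos(u) is -2*u**2*sin(u) + u*sin(u) - 4*u*cos(u) + cos(u); evaluating from -pi to pi: ∫_{-pi}^{pi} (-2*u**2 + u - 4) cos(u) du = (-1 + 4*pi) - (-4*pi - 1) = 8*pi.
Hence a_1 = (1/pi)·(8*pi) = 8.

8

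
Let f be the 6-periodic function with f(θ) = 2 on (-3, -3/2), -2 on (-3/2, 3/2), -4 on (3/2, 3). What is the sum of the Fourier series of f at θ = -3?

-1

θ = -3 differs from θ = 3 by -1 full period(s), and the series is 6-periodic.
At θ = 3 the one-sided limits are f(3^-) = -4 and f(3^+) = 2.
By Dirichlet's theorem the series converges to their average, [(-4) + (2)]/2 = -1.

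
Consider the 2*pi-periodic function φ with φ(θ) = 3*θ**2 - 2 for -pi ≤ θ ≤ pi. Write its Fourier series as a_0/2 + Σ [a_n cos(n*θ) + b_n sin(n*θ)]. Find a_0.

a_0 = 1/pi ∫_{-pi}^{pi} φ(θ) dθ = 1/pi · (2*pi*(-2 + pi**2)) = -4 + 2*pi**2.

-4 + 2*pi**2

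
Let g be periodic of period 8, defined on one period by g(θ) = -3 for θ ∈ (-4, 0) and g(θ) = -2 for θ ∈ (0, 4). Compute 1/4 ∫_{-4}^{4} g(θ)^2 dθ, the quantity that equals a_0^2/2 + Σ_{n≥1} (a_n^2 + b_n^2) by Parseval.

1/4 ∫_{-4}^{4} g(θ)^2 dθ = 1/4 · (52) = 13.

13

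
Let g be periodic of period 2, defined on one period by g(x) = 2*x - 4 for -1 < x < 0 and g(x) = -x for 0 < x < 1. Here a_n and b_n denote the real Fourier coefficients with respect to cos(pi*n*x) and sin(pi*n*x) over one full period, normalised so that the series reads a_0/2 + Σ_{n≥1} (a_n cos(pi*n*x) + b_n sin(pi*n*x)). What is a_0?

-11/2

a_0 = ∫_{-1}^{1} g(x) dx = -11/2.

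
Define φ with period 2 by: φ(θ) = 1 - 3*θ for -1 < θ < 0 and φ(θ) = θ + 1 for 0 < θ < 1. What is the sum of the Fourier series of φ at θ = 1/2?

3/2

φ is continuous at θ = 1/2 with value 3/2, so the series converges to 3/2 there.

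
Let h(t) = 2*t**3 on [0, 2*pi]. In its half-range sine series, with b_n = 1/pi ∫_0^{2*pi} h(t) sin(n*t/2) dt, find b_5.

b_5 = 1/pi ∫_0^{2*pi} (2*t**3) sin(5*t/2) dt.
Integrating by parts three times (tabular method), an antiderivative of (2*t**3) sin(5*t/2) is -4*t**3*cos(5*t/2)/5 + 24*t**2*sin(5*t/2)/25 + 96*t*cos(5*t/2)/125 - 192*sin(5*t/2)/625; evaluating from 0 to 2*pi: ∫_{0}^{2*pi} (2*t**3) sin(5*t/2) dt = (32*pi*(-6 + 25*pi**2)/125) - (0) = 32*pi*(-6 + 25*pi**2)/125.
Hence b_5 = (1/pi)·(32*pi*(-6 + 25*pi**2)/125) = -192/125 + 32*pi**2/5.

-192/125 + 32*pi**2/5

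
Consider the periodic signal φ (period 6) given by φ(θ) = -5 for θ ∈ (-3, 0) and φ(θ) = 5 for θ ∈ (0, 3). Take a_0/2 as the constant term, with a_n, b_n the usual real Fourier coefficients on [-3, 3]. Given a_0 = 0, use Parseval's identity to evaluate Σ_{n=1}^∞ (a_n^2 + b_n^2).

Parseval: a_0^2/2 + Σ_{n≥1} (a_n^2+b_n^2) = 1/3 ∫_{-3}^{3} φ(θ)^2 dθ = 50.
Subtract a_0^2/2 = 0: Σ (a_n^2+b_n^2) = 50.

50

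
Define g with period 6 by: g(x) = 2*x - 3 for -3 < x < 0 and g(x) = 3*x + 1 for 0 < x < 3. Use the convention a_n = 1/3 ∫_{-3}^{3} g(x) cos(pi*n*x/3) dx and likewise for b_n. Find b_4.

b_4 = 1/3 ∫_{-3}^{3} g(x) sin(4*pi*x/3) dx.
Split the integral at the breakpoints.
Integrating by parts (boundary term plus one more integral), an antiderivative of (2*x - 3) sin(4*pi*x/3) is -3*x*cos(4*pi*x/3)/(2*pi) + 9*sin(4*pi*x/3)/(8*pi**2) + 9*cos(4*pi*x/3)/(4*pi); evaluating from -3 to 0: ∫_{-3}^{0} (2*x - 3) sin(4*pi*x/3) dx = (9/(4*pi)) - (27/(4*pi)) = -9/(2*pi).
Integrating by parts (boundary term plus one more integral), an antiderivative of (3*x + 1) sin(4*pi*x/3) is -9*x*cos(4*pi*x/3)/(4*pi) + 27*sin(4*pi*x/3)/(16*pi**2) - 3*cos(4*pi*x/3)/(4*pi); evaluating from 0 to 3: ∫_{0}^{3} (3*x + 1) sin(4*pi*x/3) dx = (-15/(2*pi)) - (-3/(4*pi)) = -27/(4*pi).
Summing the pieces and multiplying by (1/3) gives b_4 = -15/(4*pi).

-15/(4*pi)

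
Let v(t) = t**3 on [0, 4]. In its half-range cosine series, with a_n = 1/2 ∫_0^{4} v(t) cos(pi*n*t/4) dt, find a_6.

32/(3*pi**2)

a_6 = 1/2 ∫_0^{4} (t**3) cos(3*pi*t/2) dt.
Integrating by parts three times (tabular method), an antiderivative of (t**3) cos(3*pi*t/2) is 2*t**3*sin(3*pi*t/2)/(3*pi) + 4*t**2*cos(3*pi*t/2)/(3*pi**2) - 16*t*sin(3*pi*t/2)/(9*pi**3) - 32*cos(3*pi*t/2)/(27*pi**4); evaluating from 0 to 4: ∫_{0}^{4} (t**3) cos(3*pi*t/2) dt = (32*(-1 + 18*pi**2)/(27*pi**4)) - (-32/(27*pi**4)) = 64/(3*pi**2).
Hence a_6 = (1/2)·(64/(3*pi**2)) = 32/(3*pi**2).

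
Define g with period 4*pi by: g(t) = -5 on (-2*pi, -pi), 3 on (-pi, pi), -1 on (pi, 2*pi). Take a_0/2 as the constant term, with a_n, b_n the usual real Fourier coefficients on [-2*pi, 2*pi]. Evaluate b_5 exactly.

b_5 = (1/(2*pi)) ∫_{-2*pi}^{2*pi} g(t) sin(5*t/2) dt.
Split the integral at the breakpoints.
Directly, an antiderivative of (-5) sin(5*t/2) is 2*cos(5*t/2); evaluating from -2*pi to -pi: ∫_{-2*pi}^{-pi} (-5) sin(5*t/2) dt = (0) - (-2) = 2.
Directly, an antiderivative of (3) sin(5*t/2) is -6*cos(5*t/2)/5; evaluating from -pi to pi: ∫_{-pi}^{pi} (3) sin(5*t/2) dt = (0) - (0) = 0.
Directly, an antiderivative of (-1) sin(5*t/2) is 2*cos(5*t/2)/5; evaluating from pi to 2*pi: ∫_{pi}^{2*pi} (-1) sin(5*t/2) dt = (-2/5) - (0) = -2/5.
Summing the pieces and multiplying by (1/(2*pi)) gives b_5 = 4/(5*pi).

4/(5*pi)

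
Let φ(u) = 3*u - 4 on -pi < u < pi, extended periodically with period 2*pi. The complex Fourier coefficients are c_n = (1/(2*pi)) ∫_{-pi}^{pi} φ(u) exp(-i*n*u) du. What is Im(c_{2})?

3/2

Since φ is real-valued, Im(c_{2}) = -(1/(2*pi)) ∫_{-pi}^{pi} φ(u) sin(2*u) du = -b_{2}/2.
Integrating by parts (boundary term plus one more integral), an antiderivative of (3*u - 4) sin(2*u) is -3*u*cos(2*u)/2 + 3*sin(2*u)/4 + 2*cos(2*u); evaluating from -pi to pi: ∫_{-pi}^{pi} (3*u - 4) sin(2*u) du = (2 - 3*pi/2) - (2 + 3*pi/2) = -3*pi.
Hence Im(c_{2}) = (-1/(2*pi))·(-3*pi) = 3/2.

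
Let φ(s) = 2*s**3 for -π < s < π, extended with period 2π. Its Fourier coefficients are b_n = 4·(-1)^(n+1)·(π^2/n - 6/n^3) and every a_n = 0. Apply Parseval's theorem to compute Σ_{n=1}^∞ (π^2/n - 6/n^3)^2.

pi**6/14

Parseval: Σ b_n^2 = (1/π) ∫_{-π}^{π} φ(s)^2 ds = 8*pi**6/7.
b_n^2 = 16·(π^2/n - 6/n^3)^2, so the sum equals (8*pi**6/7)/16 = pi**6/14.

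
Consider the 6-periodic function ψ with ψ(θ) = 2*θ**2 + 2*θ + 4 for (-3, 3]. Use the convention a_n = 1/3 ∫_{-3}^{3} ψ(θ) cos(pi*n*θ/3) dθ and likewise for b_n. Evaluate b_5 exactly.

12/(5*pi)

b_5 = 1/3 ∫_{-3}^{3} ψ(θ) sin(5*pi*θ/3) dθ.
Integrating by parts twice (tabular method), an antiderivative of (2*θ**2 + 2*θ + 4) sin(5*pi*θ/3) is -6*θ**2*cos(5*pi*θ/3)/(5*pi) + 36*θ*sin(5*pi*θ/3)/(25*pi**2) - 6*θ*cos(5*pi*θ/3)/(5*pi) + 18*sin(5*pi*θ/3)/(25*pi**2) - 12*cos(5*pi*θ/3)/(5*pi) + 108*cos(5*pi*θ/3)/(125*pi**3); evaluating from -3 to 3: ∫_{-3}^{3} (2*θ**2 + 2*θ + 4) sin(5*pi*θ/3) dθ = (12*(-9 + 175*pi**2)/(125*pi**3)) - (12*(-9 + 100*pi**2)/(125*pi**3)) = 36/(5*pi).
Hence b_5 = (1/3)·(36/(5*pi)) = 12/(5*pi).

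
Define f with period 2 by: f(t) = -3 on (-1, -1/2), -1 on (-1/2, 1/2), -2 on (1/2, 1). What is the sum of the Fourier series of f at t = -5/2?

-2

t = -5/2 differs from t = -1/2 by -1 full period(s), and the series is 2-periodic.
At t = -1/2 the one-sided limits are f(-1/2^-) = -3 and f(-1/2^+) = -1.
By Dirichlet's theorem the series converges to their average, [(-3) + (-1)]/2 = -2.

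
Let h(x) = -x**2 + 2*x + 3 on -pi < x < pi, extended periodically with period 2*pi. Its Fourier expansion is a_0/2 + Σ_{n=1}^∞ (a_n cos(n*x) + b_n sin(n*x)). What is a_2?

a_2 = 1/pi ∫_{-pi}^{pi} h(x) cos(2*x) dx.
Integrating by parts twice (tabular method), an antiderivative of (-x**2 + 2*x + 3) cos(2*x) is -x**2*sin(2*x)/2 + x*sin(2*x) - x*cos(2*x)/2 + 7*sin(2*x)/4 + cos(2*x)/2; evaluating from -pi to pi: ∫_{-pi}^{pi} (-x**2 + 2*x + 3) cos(2*x) dx = (1/2 - pi/2) - (1/2 + pi/2) = -pi.
Hence a_2 = (1/pi)·(-pi) = -1.

-1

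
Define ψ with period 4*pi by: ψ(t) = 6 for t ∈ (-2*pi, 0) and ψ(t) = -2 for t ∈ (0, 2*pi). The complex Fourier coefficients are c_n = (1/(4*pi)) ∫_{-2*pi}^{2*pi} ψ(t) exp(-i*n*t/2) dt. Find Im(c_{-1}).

Since ψ is real-valued, Im(c_{-1}) = -(1/(4*pi)) ∫_{-2*pi}^{2*pi} ψ(t) sin(-t/2) dt = b_{1}/2.
Split the integral at the breakpoints.
Directly, an antiderivative of (6) sin(-t/2) is 12*cos(t/2); evaluating from -2*pi to 0: ∫_{-2*pi}^{0} (6) sin(-t/2) dt = (12) - (-12) = 24.
Directly, an antiderivative of (-2) sin(-t/2) is -4*cos(t/2); evaluating from 0 to 2*pi: ∫_{0}^{2*pi} (-2) sin(-t/2) dt = (4) - (-4) = 8.
So ∫_{-2*pi}^{2*pi} ψ(t) sin(-t/2) dt = 32.
Hence Im(c_{-1}) = (-1/(4*pi))·(32) = -8/pi.

-8/pi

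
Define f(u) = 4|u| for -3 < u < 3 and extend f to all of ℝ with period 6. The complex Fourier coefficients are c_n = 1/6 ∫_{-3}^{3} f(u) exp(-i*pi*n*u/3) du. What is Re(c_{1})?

-24/pi**2

Since f is real-valued, Re(c_{1}) = 1/6 ∫_{-3}^{3} f(u) cos(pi*u/3) du = a_{1}/2.
f is even and cos(pi*u/3) is even, so the integrand is even: ∫_{-3}^{3} f(u) cos(pi*u/3) du = 2∫_0^{3} f(u) cos(pi*u/3) du.
Integrating by parts (boundary term plus one more integral), an antiderivative of (4*u) cos(pi*u/3) is 12*u*sin(pi*u/3)/pi + 36*cos(pi*u/3)/pi**2; evaluating from 0 to 3: ∫_{0}^{3} (4*u) cos(pi*u/3) du = (-36/pi**2) - (36/pi**2) = -72/pi**2.
So ∫_{-3}^{3} f(u) cos(pi*u/3) du = -144/pi**2.
Hence Re(c_{1}) = (1/6)·(-144/pi**2) = -24/pi**2.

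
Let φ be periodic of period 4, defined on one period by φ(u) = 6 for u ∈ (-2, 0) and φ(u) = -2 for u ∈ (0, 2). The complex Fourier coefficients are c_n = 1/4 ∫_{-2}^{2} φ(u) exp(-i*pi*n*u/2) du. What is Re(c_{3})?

Since φ is real-valued, Re(c_{3}) = 1/4 ∫_{-2}^{2} φ(u) cos(3*pi*u/2) du = a_{3}/2.
Split the integral at the breakpoints.
Directly, an antiderivative of (6) cos(3*pi*u/2) is 4*sin(3*pi*u/2)/pi; evaluating from -2 to 0: ∫_{-2}^{0} (6) cos(3*pi*u/2) du = (0) - (0) = 0.
Directly, an antiderivative of (-2) cos(3*pi*u/2) is -4*sin(3*pi*u/2)/(3*pi); evaluating from 0 to 2: ∫_{0}^{2} (-2) cos(3*pi*u/2) du = (0) - (0) = 0.
So ∫_{-2}^{2} φ(u) cos(3*pi*u/2) du = 0.
Hence Re(c_{3}) = (1/4)·(0) = 0.

0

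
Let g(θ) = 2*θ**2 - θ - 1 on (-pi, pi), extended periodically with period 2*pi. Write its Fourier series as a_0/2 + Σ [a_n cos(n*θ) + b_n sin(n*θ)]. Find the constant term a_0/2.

-1 + 2*pi**2/3

a_0 = 1/pi ∫_{-pi}^{pi} g(θ) dθ = 1/pi · (-2*pi + 4*pi**3/3) = -2 + 4*pi**2/3.
So the constant term a_0/2 = -1 + 2*pi**2/3.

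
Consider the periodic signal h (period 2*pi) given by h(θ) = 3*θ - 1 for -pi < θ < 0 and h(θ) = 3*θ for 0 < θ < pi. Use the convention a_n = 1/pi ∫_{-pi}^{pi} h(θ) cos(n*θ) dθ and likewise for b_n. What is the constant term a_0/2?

a_0 = 1/pi ∫_{-pi}^{pi} h(θ) dθ = 1/pi · (-pi) = -1.
So the constant term a_0/2 = -1/2.

-1/2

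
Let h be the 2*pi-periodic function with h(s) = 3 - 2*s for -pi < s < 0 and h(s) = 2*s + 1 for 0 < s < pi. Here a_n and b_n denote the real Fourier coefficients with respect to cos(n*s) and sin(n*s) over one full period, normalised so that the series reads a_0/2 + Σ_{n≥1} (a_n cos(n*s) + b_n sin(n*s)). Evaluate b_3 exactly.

-4/(3*pi)

b_3 = 1/pi ∫_{-pi}^{pi} h(s) sin(3*s) ds.
Split the integral at the breakpoints.
Integrating by parts (boundary term plus one more integral), an antiderivative of (3 - 2*s) sin(3*s) is 2*s*cos(3*s)/3 - 2*sin(3*s)/9 - cos(3*s); evaluating from -pi to 0: ∫_{-pi}^{0} (3 - 2*s) sin(3*s) ds = (-1) - (1 + 2*pi/3) = -2*pi/3 - 2.
Integrating by parts (boundary term plus one more integral), an antiderivative of (2*s + 1) sin(3*s) is -2*s*cos(3*s)/3 + 2*sin(3*s)/9 - cos(3*s)/3; evaluating from 0 to pi: ∫_{0}^{pi} (2*s + 1) sin(3*s) ds = (1/3 + 2*pi/3) - (-1/3) = 2/3 + 2*pi/3.
Summing the pieces and multiplying by (1/pi) gives b_3 = -4/(3*pi).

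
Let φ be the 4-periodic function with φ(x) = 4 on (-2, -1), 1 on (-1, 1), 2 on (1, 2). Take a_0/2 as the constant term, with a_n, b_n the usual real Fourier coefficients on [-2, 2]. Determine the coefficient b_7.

-2/(7*pi)

b_7 = 1/2 ∫_{-2}^{2} φ(x) sin(7*pi*x/2) dx.
Split the integral at the breakpoints.
Directly, an antiderivative of (4) sin(7*pi*x/2) is -8*cos(7*pi*x/2)/(7*pi); evaluating from -2 to -1: ∫_{-2}^{-1} (4) sin(7*pi*x/2) dx = (0) - (8/(7*pi)) = -8/(7*pi).
Directly, an antiderivative of (1) sin(7*pi*x/2) is -2*cos(7*pi*x/2)/(7*pi); evaluating from -1 to 1: ∫_{-1}^{1} (1) sin(7*pi*x/2) dx = (0) - (0) = 0.
Directly, an antiderivative of (2) sin(7*pi*x/2) is -4*cos(7*pi*x/2)/(7*pi); evaluating from 1 to 2: ∫_{1}^{2} (2) sin(7*pi*x/2) dx = (4/(7*pi)) - (0) = 4/(7*pi).
Summing the pieces and multiplying by (1/2) gives b_7 = -2/(7*pi).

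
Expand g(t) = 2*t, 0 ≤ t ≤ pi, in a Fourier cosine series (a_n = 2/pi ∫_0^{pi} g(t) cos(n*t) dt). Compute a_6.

a_6 = 2/pi ∫_0^{pi} (2*t) cos(6*t) dt.
Integrating by parts (boundary term plus one more integral), an antiderivative of (2*t) cos(6*t) is t*sin(6*t)/3 + cos(6*t)/18; evaluating from 0 to pi: ∫_{0}^{pi} (2*t) cos(6*t) dt = (1/18) - (1/18) = 0.
Hence a_6 = (2/pi)·(0) = 0.

0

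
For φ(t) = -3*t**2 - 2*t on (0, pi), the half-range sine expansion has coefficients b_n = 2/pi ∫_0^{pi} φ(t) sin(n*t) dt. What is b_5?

b_5 = 2/pi ∫_0^{pi} (-3*t**2 - 2*t) sin(5*t) dt.
Integrating by parts twice (tabular method), an antiderivative of (-3*t**2 - 2*t) sin(5*t) is 3*t**2*cos(5*t)/5 - 6*t*sin(5*t)/25 + 2*t*cos(5*t)/5 - 2*sin(5*t)/25 - 6*cos(5*t)/125; evaluating from 0 to pi: ∫_{0}^{pi} (-3*t**2 - 2*t) sin(5*t) dt = (-3*pi**2/5 - 2*pi/5 + 6/125) - (-6/125) = -3*pi**2/5 - 2*pi/5 + 12/125.
Hence b_5 = (2/pi)·(-3*pi**2/5 - 2*pi/5 + 12/125) = 2*(-75*pi**2 - 50*pi + 12)/(125*pi).

2*(-75*pi**2 - 50*pi + 12)/(125*pi)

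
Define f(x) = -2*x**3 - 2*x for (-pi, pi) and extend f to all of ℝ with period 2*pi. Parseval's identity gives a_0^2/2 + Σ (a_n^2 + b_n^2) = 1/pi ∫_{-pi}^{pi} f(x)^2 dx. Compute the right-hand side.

1/pi ∫_{-pi}^{pi} f(x)^2 dx = 1/pi · (8*pi**3*(35 + 42*pi**2 + 15*pi**4)/105) = 8*pi**2*(35 + 42*pi**2 + 15*pi**4)/105.

8*pi**2*(35 + 42*pi**2 + 15*pi**4)/105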